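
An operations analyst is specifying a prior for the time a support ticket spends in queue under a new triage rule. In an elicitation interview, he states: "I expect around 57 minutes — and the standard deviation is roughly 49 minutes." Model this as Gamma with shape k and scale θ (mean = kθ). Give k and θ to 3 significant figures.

k ≈ 1.35, θ ≈ 42.1

For Gamma(k, scale θ): mean = kθ, variance = kθ², so CV = 1/√k.
CV = SD/mean = 49/57 = 0.8596, hence k = 1/CV² = 1.35.
Then θ = mean/k = 57/1.35 = 42.1.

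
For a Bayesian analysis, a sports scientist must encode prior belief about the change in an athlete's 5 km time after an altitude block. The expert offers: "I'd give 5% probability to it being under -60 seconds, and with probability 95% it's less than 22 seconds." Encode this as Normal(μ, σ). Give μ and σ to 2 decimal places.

μ = -19.00, σ = 24.93

For Normal(μ,σ), the p-quantile is μ + z_p·σ. Here z_{0.05} = -1.645, z_{0.95} = 1.645.
So -60 = μ − 1.645σ and 22 = μ + 1.645σ.
Subtracting: σ = (22 − -60)/(1.645 − (-1.645)) = 24.93.
Then μ = -60 − (-1.645)·24.93 = -19.00.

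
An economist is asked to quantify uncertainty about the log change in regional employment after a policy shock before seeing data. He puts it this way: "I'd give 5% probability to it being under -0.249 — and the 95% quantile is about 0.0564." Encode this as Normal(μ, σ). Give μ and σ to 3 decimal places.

μ = -0.096, σ = 0.093

The p-quantile of Normal(μ,σ) is μ + z_p·σ, with z_{0.05} = -1.645 and z_{0.95} = 1.645.
Eliminate σ: μ = (z₂·x₁ − z₁·x₂)/(z₂ − z₁) = (1.645·-0.249 − (-1.645)·0.0564)/3.29 = -0.096.
Then σ = (x₂ − x₁)/(z₂ − z₁) = (0.0564 − -0.249)/3.29 = 0.093.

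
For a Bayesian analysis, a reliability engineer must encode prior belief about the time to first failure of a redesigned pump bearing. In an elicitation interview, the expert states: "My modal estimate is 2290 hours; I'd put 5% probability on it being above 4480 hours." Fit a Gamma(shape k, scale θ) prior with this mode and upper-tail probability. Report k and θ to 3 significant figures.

k ≈ 7.16, θ ≈ 372

Gamma(k,θ) with k>1 has mode (k−1)θ, so θ = 2290/(k−1).
Need P(X < 4480) = 0.95 with θ tied to k this way. Start at k = 2, θ = 2290: P(X<4480) ≈ 0.582.
Too low — raise k to concentrate. Iterating converges to k ≈ 7.16.
Then θ = 2290/(7.16−1) ≈ 372.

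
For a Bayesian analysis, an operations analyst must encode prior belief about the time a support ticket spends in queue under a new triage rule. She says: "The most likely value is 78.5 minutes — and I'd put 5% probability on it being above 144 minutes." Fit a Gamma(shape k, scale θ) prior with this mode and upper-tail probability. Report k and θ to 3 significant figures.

Gamma(k,θ) with k>1 has mode (k−1)θ, so θ = 78.5/(k−1).
Need P(X < 144) = 0.95 with θ tied to k this way. Start at k = 2, θ = 78.5: P(X<144) ≈ 0.547.
Too low — raise k to concentrate. Iterating converges to k ≈ 8.56.
Then θ = 78.5/(8.56−1) ≈ 10.4.

k ≈ 8.56, θ ≈ 10.4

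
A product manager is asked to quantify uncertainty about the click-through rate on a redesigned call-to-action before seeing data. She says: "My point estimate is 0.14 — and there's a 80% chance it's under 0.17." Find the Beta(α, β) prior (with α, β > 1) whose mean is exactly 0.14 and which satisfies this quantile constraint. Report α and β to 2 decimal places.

With mean 0.14 fixed, write α = 0.14s, β = 0.86s where s = α+β.
Need P(θ < 0.17) = 0.8 under Beta(0.14s, 0.86s). Normal approximation: (q−m)/√(m(1−m)/s) ≈ z_{0.8} = 0.842, so s ≈ 0.14·0.86·(0.842)²/(0.17−0.14)² = 94.8.
At s = 94.8: P(θ<0.17) ≈ 0.807. Adjusting to match 0.8 gives s ≈ 88.66.
So α = 0.14·88.66 ≈ 12.41, β = 0.86·88.66 ≈ 76.25.

α ≈ 12.41, β ≈ 76.25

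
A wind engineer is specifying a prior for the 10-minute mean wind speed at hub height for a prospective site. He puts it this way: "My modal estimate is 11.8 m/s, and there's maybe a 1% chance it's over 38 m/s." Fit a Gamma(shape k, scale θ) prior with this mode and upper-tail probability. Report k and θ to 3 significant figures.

Gamma(k,θ) with k>1 has mode (k−1)θ, so θ = 11.8/(k−1).
Need P(X < 38) = 0.99 with θ tied to k this way. Start at k = 2, θ = 11.8: P(X<38) ≈ 0.831.
Too low — raise k to concentrate. Iterating converges to k ≈ 4.23.
Then θ = 11.8/(4.23−1) ≈ 3.65.

k ≈ 4.23, θ ≈ 3.65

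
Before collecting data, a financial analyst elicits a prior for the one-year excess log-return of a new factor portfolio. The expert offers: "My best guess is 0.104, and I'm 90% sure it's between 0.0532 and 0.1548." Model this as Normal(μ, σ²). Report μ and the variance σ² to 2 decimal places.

A symmetric 90% interval runs μ ± z·σ with z = 1.645.
Half-width = 0.0508, so σ = 0.0508/1.645 = 0.031 and σ² = 0.00.
μ is the stated best guess, 0.10.

μ = 0.10, σ² = 0.00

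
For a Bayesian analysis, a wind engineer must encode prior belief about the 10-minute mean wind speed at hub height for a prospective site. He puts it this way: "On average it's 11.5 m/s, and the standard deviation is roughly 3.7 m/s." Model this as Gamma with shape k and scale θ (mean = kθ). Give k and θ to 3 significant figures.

k ≈ 9.66, θ ≈ 1.19

For Gamma(k, scale θ): mean = kθ, variance = kθ², so CV = 1/√k.
CV = SD/mean = 3.7/11.5 = 0.3217, hence k = 1/CV² = 9.66.
Then θ = mean/k = 11.5/9.66 = 1.19.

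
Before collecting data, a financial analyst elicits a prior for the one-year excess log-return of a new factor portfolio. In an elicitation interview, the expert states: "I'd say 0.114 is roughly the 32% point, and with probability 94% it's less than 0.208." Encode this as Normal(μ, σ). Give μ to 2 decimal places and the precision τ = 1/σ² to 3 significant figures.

μ = 0.14, τ = 463

The p-quantile of Normal(μ,σ) is μ + z_p·σ, with z_{0.32} = -0.4677 and z_{0.94} = 1.555.
Eliminate σ: μ = (z₂·x₁ − z₁·x₂)/(z₂ − z₁) = (1.555·0.114 − (-0.4677)·0.208)/2.022 = 0.14.
Then σ = (x₂ − x₁)/(z₂ − z₁) = (0.208 − 0.114)/2.022 = 0.05.
Precision τ = 1/σ² = 1/0.04648² = 463.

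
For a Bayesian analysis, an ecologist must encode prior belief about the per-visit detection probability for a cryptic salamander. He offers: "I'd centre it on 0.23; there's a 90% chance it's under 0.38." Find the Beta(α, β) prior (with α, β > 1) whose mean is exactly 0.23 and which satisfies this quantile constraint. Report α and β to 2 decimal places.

α ≈ 3.17, β ≈ 10.62

With mean 0.23 fixed, write α = 0.23s, β = 0.77s where s = α+β.
Need P(θ < 0.38) = 0.9 under Beta(0.23s, 0.77s). Normal approximation: (q−m)/√(m(1−m)/s) ≈ z_{0.9} = 1.28, so s ≈ 0.23·0.77·(1.28)²/(0.38−0.23)² = 12.9.
At s = 12.9: P(θ<0.38) ≈ 0.894. Adjusting to match 0.9 gives s ≈ 13.80.
So α = 0.23·13.80 ≈ 3.17, β = 0.77·13.80 ≈ 10.62.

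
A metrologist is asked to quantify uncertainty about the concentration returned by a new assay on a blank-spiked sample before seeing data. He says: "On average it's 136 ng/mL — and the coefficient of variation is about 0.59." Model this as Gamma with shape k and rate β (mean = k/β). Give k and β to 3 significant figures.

For Gamma(k, rate β): mean = k/β, variance = k/β², so CV = 1/√k.
CV = 0.59, hence k = 1/CV² = 2.87.
Then β = k/mean = 2.87/136 = 0.0211.

k ≈ 2.87, β ≈ 0.0211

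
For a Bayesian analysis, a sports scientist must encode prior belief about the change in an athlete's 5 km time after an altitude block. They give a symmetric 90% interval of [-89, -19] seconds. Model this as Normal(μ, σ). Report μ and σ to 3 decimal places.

A symmetric 90% interval runs μ ± z·σ with z = 1.645.
Half-width = 35, so σ = 35/1.645 = 21.278.
μ is the interval midpoint, -54.000.

μ = -54.000, σ = 21.278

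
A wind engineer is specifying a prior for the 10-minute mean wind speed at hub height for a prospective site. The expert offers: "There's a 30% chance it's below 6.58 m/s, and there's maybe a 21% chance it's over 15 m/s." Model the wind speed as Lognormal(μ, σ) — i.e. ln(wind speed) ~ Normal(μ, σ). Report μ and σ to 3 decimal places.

If T ~ Lognormal(μ,σ) then ln T ~ Normal(μ,σ), so the p-quantile of ln T is μ + z_p·σ.
ln(6.58) = 1.884 and ln(15) = 2.708; z_{0.3} = -0.5244, z_{0.79} = 0.8064.
σ = (2.708 − 1.884)/(0.8064 − (-0.5244)) = 0.619.
μ = 1.884 − (-0.5244)·0.619 = 2.209.

μ ≈ 2.209, σ ≈ 0.619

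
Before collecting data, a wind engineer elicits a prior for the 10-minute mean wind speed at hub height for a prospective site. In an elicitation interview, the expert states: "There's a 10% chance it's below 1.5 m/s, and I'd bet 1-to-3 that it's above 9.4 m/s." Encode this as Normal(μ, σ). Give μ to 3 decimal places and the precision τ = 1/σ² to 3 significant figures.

μ = 6.676, τ = 0.0613

The p-quantile of Normal(μ,σ) is μ + z_p·σ, with z_{0.1} = -1.282 and z_{0.75} = 0.6745.
Eliminate σ: μ = (z₂·x₁ − z₁·x₂)/(z₂ − z₁) = (0.6745·1.5 − (-1.282)·9.4)/1.956 = 6.676.
Then σ = (x₂ − x₁)/(z₂ − z₁) = (9.4 − 1.5)/1.956 = 4.039.
Precision τ = 1/σ² = 1/4.039² = 0.0613.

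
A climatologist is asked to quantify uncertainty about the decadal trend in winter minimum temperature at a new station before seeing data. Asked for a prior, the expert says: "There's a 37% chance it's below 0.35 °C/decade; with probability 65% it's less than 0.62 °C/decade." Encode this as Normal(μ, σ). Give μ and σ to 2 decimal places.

For Normal(μ,σ), the p-quantile is μ + z_p·σ. Here z_{0.37} = -0.3319, z_{0.65} = 0.3853.
So 0.35 = μ − 0.3319σ and 0.62 = μ + 0.3853σ.
Subtracting: σ = (0.62 − 0.35)/(0.3853 − (-0.3319)) = 0.38.
Then μ = 0.35 − (-0.3319)·0.38 = 0.47.

μ = 0.47, σ = 0.38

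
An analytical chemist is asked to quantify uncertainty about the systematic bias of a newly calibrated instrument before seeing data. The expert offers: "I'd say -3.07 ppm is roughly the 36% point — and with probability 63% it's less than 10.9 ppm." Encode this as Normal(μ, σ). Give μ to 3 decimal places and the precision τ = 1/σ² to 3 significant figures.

The p-quantile of Normal(μ,σ) is μ + z_p·σ, with z_{0.36} = -0.3585 and z_{0.63} = 0.3319.
Eliminate σ: μ = (z₂·x₁ − z₁·x₂)/(z₂ − z₁) = (0.3319·-3.07 − (-0.3585)·10.9)/0.6903 = 4.184.
Then σ = (x₂ − x₁)/(z₂ − z₁) = (10.9 − -3.07)/0.6903 = 20.237.
Precision τ = 1/σ² = 1/20.24² = 0.00244.

μ = 4.184, τ = 0.00244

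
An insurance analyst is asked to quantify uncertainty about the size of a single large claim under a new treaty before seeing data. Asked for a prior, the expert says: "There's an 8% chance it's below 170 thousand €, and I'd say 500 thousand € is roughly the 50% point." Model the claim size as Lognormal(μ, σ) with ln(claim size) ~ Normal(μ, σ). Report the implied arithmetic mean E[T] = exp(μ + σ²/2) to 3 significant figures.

E[T] ≈ 671 thousand €

If T ~ Lognormal(μ,σ) then ln T ~ Normal(μ,σ), so the p-quantile of ln T is μ + z_p·σ.
ln(170) = 5.136 and ln(500) = 6.215; z_{0.08} = -1.405, z_{0.5} = 0.
σ = (6.215 − 5.136)/(0 − (-1.405)) = 0.768.
μ = 5.136 − (-1.405)·0.768 = 6.215.
E[T] = exp(μ + σ²/2) = exp(6.215 + 0.2948) = 671 thousand €.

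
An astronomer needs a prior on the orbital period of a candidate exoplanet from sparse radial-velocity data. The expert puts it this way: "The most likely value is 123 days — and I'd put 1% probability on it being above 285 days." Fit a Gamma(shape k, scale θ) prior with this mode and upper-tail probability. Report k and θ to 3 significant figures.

Gamma(k,θ) with k>1 has mode (k−1)θ, so θ = 123/(k−1).
Need P(X < 285) = 0.99 with θ tied to k this way. Start at k = 2, θ = 123: P(X<285) ≈ 0.673.
Too low — raise k to concentrate. Iterating converges to k ≈ 7.76.
Then θ = 123/(7.76−1) ≈ 18.2.

k ≈ 7.76, θ ≈ 18.2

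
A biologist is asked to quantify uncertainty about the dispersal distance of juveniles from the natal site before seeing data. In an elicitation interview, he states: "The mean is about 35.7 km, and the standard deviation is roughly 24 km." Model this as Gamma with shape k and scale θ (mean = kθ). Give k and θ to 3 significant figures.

k ≈ 2.21, θ ≈ 16.1

For Gamma(k, scale θ): mean = kθ, variance = kθ², so CV = 1/√k.
CV = SD/mean = 24/35.7 = 0.6723, hence k = 1/CV² = 2.21.
Then θ = mean/k = 35.7/2.21 = 16.1.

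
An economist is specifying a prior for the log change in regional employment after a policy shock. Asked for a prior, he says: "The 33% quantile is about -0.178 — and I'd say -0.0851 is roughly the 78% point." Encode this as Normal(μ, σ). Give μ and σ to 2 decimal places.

μ = -0.14, σ = 0.08

For Normal(μ,σ), the p-quantile is μ + z_p·σ. Here z_{0.33} = -0.4399, z_{0.78} = 0.7722.
So -0.178 = μ − 0.4399σ and -0.0851 = μ + 0.7722σ.
Subtracting: σ = (-0.0851 − -0.178)/(0.7722 − (-0.4399)) = 0.08.
Then μ = -0.178 − (-0.4399)·0.08 = -0.14.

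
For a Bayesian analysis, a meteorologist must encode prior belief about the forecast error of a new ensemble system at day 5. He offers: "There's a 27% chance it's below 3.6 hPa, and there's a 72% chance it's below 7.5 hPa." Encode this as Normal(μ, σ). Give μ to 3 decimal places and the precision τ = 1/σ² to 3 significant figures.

For Normal(μ,σ), the p-quantile is μ + z_p·σ. Here z_{0.27} = -0.6128, z_{0.72} = 0.5828.
So 3.6 = μ − 0.6128σ and 7.5 = μ + 0.5828σ.
Subtracting: σ = (7.5 − 3.6)/(0.5828 − (-0.6128)) = 3.262.
Then μ = 3.6 − (-0.6128)·3.262 = 5.599.
Precision τ = 1/σ² = 1/3.262² = 0.094.

μ = 5.599, τ = 0.094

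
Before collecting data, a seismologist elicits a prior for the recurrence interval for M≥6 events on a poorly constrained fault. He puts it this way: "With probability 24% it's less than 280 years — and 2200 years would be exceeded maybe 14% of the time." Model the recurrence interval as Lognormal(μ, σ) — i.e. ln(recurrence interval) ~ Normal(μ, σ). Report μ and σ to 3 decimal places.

μ ≈ 6.450, σ ≈ 1.154

If T ~ Lognormal(μ,σ) then ln T ~ Normal(μ,σ), so the p-quantile of ln T is μ + z_p·σ.
ln(280) = 5.635 and ln(2200) = 7.696; z_{0.24} = -0.7063, z_{0.86} = 1.08.
σ = (7.696 − 5.635)/(1.08 − (-0.7063)) = 1.154.
μ = 5.635 − (-0.7063)·1.154 = 6.450.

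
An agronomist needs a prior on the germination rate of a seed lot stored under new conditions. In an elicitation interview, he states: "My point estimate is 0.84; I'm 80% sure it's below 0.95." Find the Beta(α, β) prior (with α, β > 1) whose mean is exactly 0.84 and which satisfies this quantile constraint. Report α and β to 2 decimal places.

With mean 0.84 fixed, write α = 0.84s, β = 0.16s where s = α+β.
Need P(θ < 0.95) = 0.8 under Beta(0.84s, 0.16s). Normal approximation: (q−m)/√(m(1−m)/s) ≈ z_{0.8} = 0.842, so s ≈ 0.84·0.16·(0.842)²/(0.95−0.84)² = 7.9.
At s = 7.9: P(θ<0.95) ≈ 0.809. Adjusting to match 0.8 gives s ≈ 7.50.
So α = 0.84·7.50 ≈ 6.30, β = 0.16·7.50 ≈ 1.20.

α ≈ 6.30, β ≈ 1.20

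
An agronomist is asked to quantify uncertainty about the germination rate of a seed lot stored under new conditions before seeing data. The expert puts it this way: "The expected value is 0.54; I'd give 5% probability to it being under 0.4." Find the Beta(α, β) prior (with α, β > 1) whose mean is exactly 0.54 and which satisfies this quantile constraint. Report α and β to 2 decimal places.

With mean 0.54 fixed, write α = 0.54s, β = 0.46s where s = α+β.
Need P(θ < 0.4) = 0.05 under Beta(0.54s, 0.46s). Normal approximation: (q−m)/√(m(1−m)/s) ≈ z_{0.05} = -1.64, so s ≈ 0.54·0.46·(-1.64)²/(0.4−0.54)² = 34.3.
At s = 34.3: P(θ<0.4) ≈ 0.049. Adjusting to match 0.05 gives s ≈ 34.08.
So α = 0.54·34.08 ≈ 18.40, β = 0.46·34.08 ≈ 15.68.

α ≈ 18.40, β ≈ 15.68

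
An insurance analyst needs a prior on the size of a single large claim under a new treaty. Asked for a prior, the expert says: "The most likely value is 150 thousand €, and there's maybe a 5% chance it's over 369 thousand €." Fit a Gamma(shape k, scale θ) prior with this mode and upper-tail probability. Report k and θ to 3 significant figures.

k ≈ 4.36, θ ≈ 44.7

Gamma(k,θ) with k>1 has mode (k−1)θ, so θ = 150/(k−1).
Need P(X < 369) = 0.95 with θ tied to k this way. Start at k = 2, θ = 150: P(X<369) ≈ 0.704.
Too low — raise k to concentrate. Iterating converges to k ≈ 4.36.
Then θ = 150/(4.36−1) ≈ 44.7.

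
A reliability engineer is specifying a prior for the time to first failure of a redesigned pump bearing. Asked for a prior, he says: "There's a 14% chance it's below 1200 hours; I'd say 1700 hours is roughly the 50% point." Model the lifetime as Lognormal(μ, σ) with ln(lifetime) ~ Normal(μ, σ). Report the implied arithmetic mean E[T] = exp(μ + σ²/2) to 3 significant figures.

E[T] ≈ 1790 hours

If T ~ Lognormal(μ,σ) then ln T ~ Normal(μ,σ), so the p-quantile of ln T is μ + z_p·σ.
ln(1200) = 7.09 and ln(1700) = 7.438; z_{0.14} = -1.08, z_{0.5} = 0.
σ = (7.438 − 7.09)/(0 − (-1.08)) = 0.322.
μ = 7.09 − (-1.08)·0.322 = 7.438.
E[T] = exp(μ + σ²/2) = exp(7.438 + 0.0520) = 1790 hours.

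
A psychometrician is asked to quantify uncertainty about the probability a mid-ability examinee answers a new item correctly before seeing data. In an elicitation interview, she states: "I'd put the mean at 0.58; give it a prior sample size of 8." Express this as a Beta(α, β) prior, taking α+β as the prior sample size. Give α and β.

Under the effective-sample-size interpretation, Beta(α, β) has prior mean α/(α+β) and prior sample size α+β.
So α+β = 8 and α/(α+β) = 0.58, giving α = 0.58·8 = 4.64 and β = 8 − 4.64 = 3.36.

α = 4.64, β = 3.36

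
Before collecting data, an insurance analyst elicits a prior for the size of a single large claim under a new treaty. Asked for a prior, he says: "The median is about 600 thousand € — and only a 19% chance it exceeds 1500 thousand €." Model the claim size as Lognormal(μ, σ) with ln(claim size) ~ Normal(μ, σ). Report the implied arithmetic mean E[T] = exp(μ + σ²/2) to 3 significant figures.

E[T] ≈ 1030 thousand €

If T ~ Lognormal(μ,σ) then ln T ~ Normal(μ,σ), so the p-quantile of ln T is μ + z_p·σ.
ln(600) = 6.397 and ln(1500) = 7.313; z_{0.5} = 0, z_{0.81} = 0.8779.
σ = (7.313 − 6.397)/(0.8779 − (0)) = 1.044.
μ = 6.397 − (0)·1.044 = 6.397.
E[T] = exp(μ + σ²/2) = exp(6.397 + 0.5447) = 1030 thousand €.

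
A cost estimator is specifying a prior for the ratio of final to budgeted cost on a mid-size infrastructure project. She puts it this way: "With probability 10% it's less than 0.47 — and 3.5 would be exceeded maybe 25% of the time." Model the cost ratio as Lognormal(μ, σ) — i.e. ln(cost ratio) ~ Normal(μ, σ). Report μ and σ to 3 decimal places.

μ ≈ 0.560, σ ≈ 1.026

If T ~ Lognormal(μ,σ) then ln T ~ Normal(μ,σ), so the p-quantile of ln T is μ + z_p·σ.
ln(0.47) = -0.755 and ln(3.5) = 1.253; z_{0.1} = -1.282, z_{0.75} = 0.6745.
σ = (1.253 − -0.755)/(0.6745 − (-1.282)) = 1.026.
μ = -0.755 − (-1.282)·1.026 = 0.560.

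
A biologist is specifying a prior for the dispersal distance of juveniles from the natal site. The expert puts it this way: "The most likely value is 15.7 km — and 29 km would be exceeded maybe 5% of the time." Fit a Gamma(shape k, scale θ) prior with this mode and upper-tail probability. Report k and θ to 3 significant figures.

Gamma(k,θ) with k>1 has mode (k−1)θ, so θ = 15.7/(k−1).
Need P(X < 29) = 0.95 with θ tied to k this way. Start at k = 2, θ = 15.7: P(X<29) ≈ 0.551.
Too low — raise k to concentrate. Iterating converges to k ≈ 8.39.
Then θ = 15.7/(8.39−1) ≈ 2.12.

k ≈ 8.39, θ ≈ 2.12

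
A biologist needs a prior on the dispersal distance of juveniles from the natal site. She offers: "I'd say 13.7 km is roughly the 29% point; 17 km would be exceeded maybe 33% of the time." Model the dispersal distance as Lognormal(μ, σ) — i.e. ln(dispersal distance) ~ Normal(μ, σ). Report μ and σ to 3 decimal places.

μ ≈ 2.738, σ ≈ 0.217

If T ~ Lognormal(μ,σ) then ln T ~ Normal(μ,σ), so the p-quantile of ln T is μ + z_p·σ.
ln(13.7) = 2.617 and ln(17) = 2.833; z_{0.29} = -0.5534, z_{0.67} = 0.4399.
σ = (2.833 − 2.617)/(0.4399 − (-0.5534)) = 0.217.
μ = 2.617 − (-0.5534)·0.217 = 2.738.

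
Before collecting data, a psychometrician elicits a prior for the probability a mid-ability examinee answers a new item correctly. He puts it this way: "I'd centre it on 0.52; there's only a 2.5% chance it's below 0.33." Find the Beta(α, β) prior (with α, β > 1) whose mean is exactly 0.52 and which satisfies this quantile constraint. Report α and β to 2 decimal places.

α ≈ 13.26, β ≈ 12.24

With mean 0.52 fixed, write α = 0.52s, β = 0.48s where s = α+β.
Need P(θ < 0.33) = 0.025 under Beta(0.52s, 0.48s). Normal approximation: (q−m)/√(m(1−m)/s) ≈ z_{0.025} = -1.96, so s ≈ 0.52·0.48·(-1.96)²/(0.33−0.52)² = 26.6.
At s = 26.6: P(θ<0.33) ≈ 0.023. Adjusting to match 0.025 gives s ≈ 25.50.
So α = 0.52·25.50 ≈ 13.26, β = 0.48·25.50 ≈ 12.24.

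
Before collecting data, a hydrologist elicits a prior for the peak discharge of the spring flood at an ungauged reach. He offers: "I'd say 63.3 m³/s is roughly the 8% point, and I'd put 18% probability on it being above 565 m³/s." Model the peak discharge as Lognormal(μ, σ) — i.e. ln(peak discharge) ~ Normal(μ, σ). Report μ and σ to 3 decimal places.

If T ~ Lognormal(μ,σ) then ln T ~ Normal(μ,σ), so the p-quantile of ln T is μ + z_p·σ.
ln(63.3) = 4.148 and ln(565) = 6.337; z_{0.08} = -1.405, z_{0.82} = 0.9154.
σ = (6.337 − 4.148)/(0.9154 − (-1.405)) = 0.943.
μ = 4.148 − (-1.405)·0.943 = 5.473.

μ ≈ 5.473, σ ≈ 0.943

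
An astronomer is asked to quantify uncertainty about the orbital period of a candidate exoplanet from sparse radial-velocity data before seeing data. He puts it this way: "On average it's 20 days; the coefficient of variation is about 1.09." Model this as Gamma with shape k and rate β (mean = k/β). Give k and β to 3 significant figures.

For Gamma(k, rate β): mean = k/β, variance = k/β², so CV = 1/√k.
CV = 1.09, hence k = 1/CV² = 0.842.
Then β = k/mean = 0.842/20 = 0.0421.

k ≈ 0.842, β ≈ 0.0421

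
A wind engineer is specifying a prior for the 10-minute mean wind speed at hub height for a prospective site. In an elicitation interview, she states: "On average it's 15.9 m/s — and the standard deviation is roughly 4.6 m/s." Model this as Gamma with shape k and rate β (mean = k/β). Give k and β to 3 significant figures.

k ≈ 11.9, β ≈ 0.751

For Gamma(k, rate β): mean = k/β, variance = k/β², so CV = 1/√k.
CV = SD/mean = 4.6/15.9 = 0.2893, hence k = 1/CV² = 11.9.
Then β = k/mean = 11.9/15.9 = 0.751.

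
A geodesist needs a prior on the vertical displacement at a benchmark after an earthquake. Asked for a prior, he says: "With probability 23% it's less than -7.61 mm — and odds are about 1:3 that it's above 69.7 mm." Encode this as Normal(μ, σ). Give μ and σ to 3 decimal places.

For Normal(μ,σ), the p-quantile is μ + z_p·σ. Here z_{0.23} = -0.7388, z_{0.75} = 0.6745.
So -7.61 = μ − 0.7388σ and 69.7 = μ + 0.6745σ.
Subtracting: σ = (69.7 − -7.61)/(0.6745 − (-0.7388)) = 54.700.
Then μ = -7.61 − (-0.7388)·54.700 = 32.805.

μ = 32.805, σ = 54.700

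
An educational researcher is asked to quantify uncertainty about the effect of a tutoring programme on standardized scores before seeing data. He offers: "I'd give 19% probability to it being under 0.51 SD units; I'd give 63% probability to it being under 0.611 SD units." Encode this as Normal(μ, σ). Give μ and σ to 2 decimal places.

For Normal(μ,σ), the p-quantile is μ + z_p·σ. Here z_{0.19} = -0.8779, z_{0.63} = 0.3319.
So 0.51 = μ − 0.8779σ and 0.611 = μ + 0.3319σ.
Subtracting: σ = (0.611 − 0.51)/(0.3319 − (-0.8779)) = 0.08.
Then μ = 0.51 − (-0.8779)·0.08 = 0.58.

μ = 0.58, σ = 0.08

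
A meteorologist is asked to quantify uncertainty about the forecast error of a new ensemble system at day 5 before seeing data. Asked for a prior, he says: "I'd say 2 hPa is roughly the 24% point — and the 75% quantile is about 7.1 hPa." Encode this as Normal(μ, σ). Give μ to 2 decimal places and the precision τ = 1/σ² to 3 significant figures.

The p-quantile of Normal(μ,σ) is μ + z_p·σ, with z_{0.24} = -0.7063 and z_{0.75} = 0.6745.
Eliminate σ: μ = (z₂·x₁ − z₁·x₂)/(z₂ − z₁) = (0.6745·2 − (-0.7063)·7.1)/1.381 = 4.61.
Then σ = (x₂ − x₁)/(z₂ − z₁) = (7.1 − 2)/1.381 = 3.69.
Precision τ = 1/σ² = 1/3.694² = 0.0733.

μ = 4.61, τ = 0.0733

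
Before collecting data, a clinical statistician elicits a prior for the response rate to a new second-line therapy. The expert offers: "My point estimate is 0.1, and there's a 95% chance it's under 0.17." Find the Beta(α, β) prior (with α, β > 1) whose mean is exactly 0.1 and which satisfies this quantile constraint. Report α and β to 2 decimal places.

With mean 0.1 fixed, write α = 0.1s, β = 0.9s where s = α+β.
Need P(θ < 0.17) = 0.95 under Beta(0.1s, 0.9s). Normal approximation: (q−m)/√(m(1−m)/s) ≈ z_{0.95} = 1.64, so s ≈ 0.1·0.9·(1.64)²/(0.17−0.1)² = 49.7.
At s = 49.7: P(θ<0.17) ≈ 0.935. Adjusting to match 0.95 gives s ≈ 59.94.
So α = 0.1·59.94 ≈ 5.99, β = 0.9·59.94 ≈ 53.95.

α ≈ 5.99, β ≈ 53.95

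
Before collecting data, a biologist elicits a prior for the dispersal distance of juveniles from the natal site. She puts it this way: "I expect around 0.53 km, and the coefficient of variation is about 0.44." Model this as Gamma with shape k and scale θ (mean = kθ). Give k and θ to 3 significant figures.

For Gamma(k, scale θ): mean = kθ, variance = kθ², so CV = 1/√k.
CV = 0.44, hence k = 1/CV² = 5.17.
Then θ = mean/k = 0.53/5.17 = 0.103.

k ≈ 5.17, θ ≈ 0.103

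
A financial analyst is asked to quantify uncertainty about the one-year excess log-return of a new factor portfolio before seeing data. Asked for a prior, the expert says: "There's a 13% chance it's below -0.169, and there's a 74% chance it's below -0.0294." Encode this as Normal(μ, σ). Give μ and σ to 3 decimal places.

For Normal(μ,σ), the p-quantile is μ + z_p·σ. Here z_{0.13} = -1.126, z_{0.74} = 0.6433.
So -0.169 = μ − 1.126σ and -0.0294 = μ + 0.6433σ.
Subtracting: σ = (-0.0294 − -0.169)/(0.6433 − (-1.126)) = 0.079.
Then μ = -0.169 − (-1.126)·0.079 = -0.080.

μ = -0.080, σ = 0.079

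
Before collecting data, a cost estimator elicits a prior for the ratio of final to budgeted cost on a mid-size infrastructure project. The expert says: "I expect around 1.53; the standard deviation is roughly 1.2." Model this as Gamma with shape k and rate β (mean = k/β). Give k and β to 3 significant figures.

For Gamma(k, rate β): mean = k/β, variance = k/β², so CV = 1/√k.
CV = SD/mean = 1.2/1.53 = 0.7843, hence k = 1/CV² = 1.63.
Then β = k/mean = 1.63/1.53 = 1.06.

k ≈ 1.63, β ≈ 1.06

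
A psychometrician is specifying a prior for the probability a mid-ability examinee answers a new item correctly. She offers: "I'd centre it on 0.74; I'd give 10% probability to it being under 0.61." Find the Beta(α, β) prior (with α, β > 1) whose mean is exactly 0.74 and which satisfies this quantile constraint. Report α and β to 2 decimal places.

With mean 0.74 fixed, write α = 0.74s, β = 0.26s where s = α+β.
Need P(θ < 0.61) = 0.1 under Beta(0.74s, 0.26s). Normal approximation: (q−m)/√(m(1−m)/s) ≈ z_{0.1} = -1.28, so s ≈ 0.74·0.26·(-1.28)²/(0.61−0.74)² = 18.7.
At s = 18.7: P(θ<0.61) ≈ 0.105. Adjusting to match 0.1 gives s ≈ 19.70.
So α = 0.74·19.70 ≈ 14.58, β = 0.26·19.70 ≈ 5.12.

α ≈ 14.58, β ≈ 5.12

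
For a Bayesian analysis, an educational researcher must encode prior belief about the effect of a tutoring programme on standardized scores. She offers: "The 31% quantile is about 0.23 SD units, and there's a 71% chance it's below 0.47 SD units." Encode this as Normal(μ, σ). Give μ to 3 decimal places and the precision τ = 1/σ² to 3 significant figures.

μ = 0.343, τ = 19.1

For Normal(μ,σ), the p-quantile is μ + z_p·σ. Here z_{0.31} = -0.4959, z_{0.71} = 0.5534.
So 0.23 = μ − 0.4959σ and 0.47 = μ + 0.5534σ.
Subtracting: σ = (0.47 − 0.23)/(0.5534 − (-0.4959)) = 0.229.
Then μ = 0.23 − (-0.4959)·0.229 = 0.343.
Precision τ = 1/σ² = 1/0.2287² = 19.1.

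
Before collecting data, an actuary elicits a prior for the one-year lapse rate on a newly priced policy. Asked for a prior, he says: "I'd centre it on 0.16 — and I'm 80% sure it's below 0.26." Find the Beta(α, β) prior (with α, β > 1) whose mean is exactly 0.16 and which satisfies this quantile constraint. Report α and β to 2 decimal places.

With mean 0.16 fixed, write α = 0.16s, β = 0.84s where s = α+β.
Need P(θ < 0.26) = 0.8 under Beta(0.16s, 0.84s). Normal approximation: (q−m)/√(m(1−m)/s) ≈ z_{0.8} = 0.842, so s ≈ 0.16·0.84·(0.842)²/(0.26−0.16)² = 9.5.
At s = 9.5: P(θ<0.26) ≈ 0.821. Adjusting to match 0.8 gives s ≈ 6.94.
So α = 0.16·6.94 ≈ 1.11, β = 0.84·6.94 ≈ 5.83.

α ≈ 1.11, β ≈ 5.83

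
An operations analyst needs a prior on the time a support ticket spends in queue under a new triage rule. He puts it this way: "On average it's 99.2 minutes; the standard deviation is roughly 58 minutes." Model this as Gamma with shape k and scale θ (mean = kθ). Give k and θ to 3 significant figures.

k ≈ 2.93, θ ≈ 33.9

For Gamma(k, scale θ): mean = kθ, variance = kθ², so CV = 1/√k.
CV = SD/mean = 58/99.2 = 0.5847, hence k = 1/CV² = 2.93.
Then θ = mean/k = 99.2/2.93 = 33.9.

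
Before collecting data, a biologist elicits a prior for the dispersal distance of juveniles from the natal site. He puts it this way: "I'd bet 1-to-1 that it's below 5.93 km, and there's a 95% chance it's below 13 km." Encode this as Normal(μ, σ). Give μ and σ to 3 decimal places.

μ = 5.930, σ = 4.298

The p-quantile of Normal(μ,σ) is μ + z_p·σ, with z_{0.5} = 0 and z_{0.95} = 1.645.
Eliminate σ: μ = (z₂·x₁ − z₁·x₂)/(z₂ − z₁) = (1.645·5.93 − (0)·13)/1.645 = 5.930.
Then σ = (x₂ − x₁)/(z₂ − z₁) = (13 − 5.93)/1.645 = 4.298.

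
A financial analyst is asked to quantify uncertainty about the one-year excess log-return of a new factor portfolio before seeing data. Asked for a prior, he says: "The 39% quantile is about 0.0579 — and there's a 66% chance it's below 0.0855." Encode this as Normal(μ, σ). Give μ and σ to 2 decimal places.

The p-quantile of Normal(μ,σ) is μ + z_p·σ, with z_{0.39} = -0.2793 and z_{0.66} = 0.4125.
Eliminate σ: μ = (z₂·x₁ − z₁·x₂)/(z₂ − z₁) = (0.4125·0.0579 − (-0.2793)·0.0855)/0.6918 = 0.07.
Then σ = (x₂ − x₁)/(z₂ − z₁) = (0.0855 − 0.0579)/0.6918 = 0.04.

μ = 0.07, σ = 0.04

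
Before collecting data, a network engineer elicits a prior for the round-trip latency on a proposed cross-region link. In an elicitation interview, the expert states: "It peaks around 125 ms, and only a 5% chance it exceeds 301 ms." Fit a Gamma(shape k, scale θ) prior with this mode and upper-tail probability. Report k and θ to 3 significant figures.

k ≈ 4.53, θ ≈ 35.4

Gamma(k,θ) with k>1 has mode (k−1)θ, so θ = 125/(k−1).
Need P(X < 301) = 0.95 with θ tied to k this way. Start at k = 2, θ = 125: P(X<301) ≈ 0.693.
Too low — raise k to concentrate. Iterating converges to k ≈ 4.53.
Then θ = 125/(4.53−1) ≈ 35.4.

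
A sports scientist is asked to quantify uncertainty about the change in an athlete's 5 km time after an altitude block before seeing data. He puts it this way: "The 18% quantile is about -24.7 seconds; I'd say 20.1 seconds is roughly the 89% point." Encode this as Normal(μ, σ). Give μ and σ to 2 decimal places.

μ = -5.55, σ = 20.92

For Normal(μ,σ), the p-quantile is μ + z_p·σ. Here z_{0.18} = -0.9154, z_{0.89} = 1.227.
So -24.7 = μ − 0.9154σ and 20.1 = μ + 1.227σ.
Subtracting: σ = (20.1 − -24.7)/(1.227 − (-0.9154)) = 20.92.
Then μ = -24.7 − (-0.9154)·20.92 = -5.55.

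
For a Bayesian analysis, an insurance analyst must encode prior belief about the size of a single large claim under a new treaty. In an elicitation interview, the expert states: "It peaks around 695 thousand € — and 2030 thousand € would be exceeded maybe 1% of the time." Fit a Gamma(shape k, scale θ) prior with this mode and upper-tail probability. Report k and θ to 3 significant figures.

k ≈ 4.94, θ ≈ 176

Gamma(k,θ) with k>1 has mode (k−1)θ, so θ = 695/(k−1).
Need P(X < 2030) = 0.99 with θ tied to k this way. Start at k = 2, θ = 695: P(X<2030) ≈ 0.789.
Too low — raise k to concentrate. Iterating converges to k ≈ 4.94.
Then θ = 695/(4.94−1) ≈ 176.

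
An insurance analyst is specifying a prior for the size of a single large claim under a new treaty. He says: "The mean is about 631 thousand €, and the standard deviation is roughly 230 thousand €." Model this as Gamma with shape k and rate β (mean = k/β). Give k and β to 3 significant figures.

For Gamma(k, rate β): mean = k/β, variance = k/β², so CV = 1/√k.
CV = SD/mean = 230/631 = 0.3645, hence k = 1/CV² = 7.53.
Then β = k/mean = 7.53/631 = 0.0119.

k ≈ 7.53, β ≈ 0.0119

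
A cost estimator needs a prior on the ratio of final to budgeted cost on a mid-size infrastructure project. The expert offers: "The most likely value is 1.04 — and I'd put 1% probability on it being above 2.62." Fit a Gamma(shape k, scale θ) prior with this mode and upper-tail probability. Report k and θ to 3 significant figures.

k ≈ 6.49, θ ≈ 0.189

Gamma(k,θ) with k>1 has mode (k−1)θ, so θ = 1.04/(k−1).
Need P(X < 2.62) = 0.99 with θ tied to k this way. Start at k = 2, θ = 1.04: P(X<2.62) ≈ 0.717.
Too low — raise k to concentrate. Iterating converges to k ≈ 6.49.
Then θ = 1.04/(6.49−1) ≈ 0.189.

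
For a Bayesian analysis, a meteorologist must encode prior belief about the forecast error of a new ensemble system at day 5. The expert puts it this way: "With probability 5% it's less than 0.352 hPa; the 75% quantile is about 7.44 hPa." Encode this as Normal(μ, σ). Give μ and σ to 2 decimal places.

μ = 5.38, σ = 3.06

The p-quantile of Normal(μ,σ) is μ + z_p·σ, with z_{0.05} = -1.645 and z_{0.75} = 0.6745.
Eliminate σ: μ = (z₂·x₁ − z₁·x₂)/(z₂ − z₁) = (0.6745·0.352 − (-1.645)·7.44)/2.319 = 5.38.
Then σ = (x₂ − x₁)/(z₂ − z₁) = (7.44 − 0.352)/2.319 = 3.06.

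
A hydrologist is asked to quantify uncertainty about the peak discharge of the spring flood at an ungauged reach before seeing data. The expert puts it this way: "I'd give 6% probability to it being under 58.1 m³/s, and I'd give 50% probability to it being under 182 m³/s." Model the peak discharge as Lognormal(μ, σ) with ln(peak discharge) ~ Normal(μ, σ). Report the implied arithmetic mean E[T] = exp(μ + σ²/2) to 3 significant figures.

If T ~ Lognormal(μ,σ) then ln T ~ Normal(μ,σ), so the p-quantile of ln T is μ + z_p·σ.
ln(58.1) = 4.062 and ln(182) = 5.204; z_{0.06} = -1.555, z_{0.5} = 0.
σ = (5.204 − 4.062)/(0 − (-1.555)) = 0.734.
μ = 4.062 − (-1.555)·0.734 = 5.204.
E[T] = exp(μ + σ²/2) = exp(5.204 + 0.2697) = 238 m³/s.

E[T] ≈ 238 m³/s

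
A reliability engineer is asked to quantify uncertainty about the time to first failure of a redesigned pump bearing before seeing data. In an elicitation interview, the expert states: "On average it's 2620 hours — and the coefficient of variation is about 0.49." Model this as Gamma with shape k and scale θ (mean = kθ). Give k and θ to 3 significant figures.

For Gamma(k, scale θ): mean = kθ, variance = kθ², so CV = 1/√k.
CV = 0.49, hence k = 1/CV² = 4.16.
Then θ = mean/k = 2620/4.16 = 629.

k ≈ 4.16, θ ≈ 629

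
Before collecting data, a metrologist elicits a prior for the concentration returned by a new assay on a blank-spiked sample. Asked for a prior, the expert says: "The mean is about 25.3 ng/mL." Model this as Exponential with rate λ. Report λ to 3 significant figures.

Exponential mean = 1/λ, so λ = 1/25.3 = 0.0395.

λ ≈ 0.0395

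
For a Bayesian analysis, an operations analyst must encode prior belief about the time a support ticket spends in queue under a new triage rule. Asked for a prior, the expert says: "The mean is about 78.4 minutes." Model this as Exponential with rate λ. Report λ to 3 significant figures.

Exponential mean = 1/λ, so λ = 1/78.4 = 0.0128.

λ ≈ 0.0128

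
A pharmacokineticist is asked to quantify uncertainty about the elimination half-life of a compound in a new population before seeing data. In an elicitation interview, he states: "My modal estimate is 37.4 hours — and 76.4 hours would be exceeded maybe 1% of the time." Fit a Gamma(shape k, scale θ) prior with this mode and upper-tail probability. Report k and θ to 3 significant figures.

k ≈ 10.6, θ ≈ 3.9

Gamma(k,θ) with k>1 has mode (k−1)θ, so θ = 37.4/(k−1).
Need P(X < 76.4) = 0.99 with θ tied to k this way. Start at k = 2, θ = 37.4: P(X<76.4) ≈ 0.605.
Too low — raise k to concentrate. Iterating converges to k ≈ 10.6.
Then θ = 37.4/(10.6−1) ≈ 3.9.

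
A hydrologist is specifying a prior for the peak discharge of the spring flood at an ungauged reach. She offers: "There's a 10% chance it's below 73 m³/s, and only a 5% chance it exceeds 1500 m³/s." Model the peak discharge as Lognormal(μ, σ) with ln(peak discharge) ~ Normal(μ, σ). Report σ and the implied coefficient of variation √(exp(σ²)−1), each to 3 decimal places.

σ ≈ 1.033, CV ≈ 1.381

If T ~ Lognormal(μ,σ) then ln T ~ Normal(μ,σ), so the p-quantile of ln T is μ + z_p·σ.
ln(73) = 4.29 and ln(1500) = 7.313; z_{0.1} = -1.282, z_{0.95} = 1.645.
σ = (7.313 − 4.29)/(1.645 − (-1.282)) = 1.033.
μ = 4.29 − (-1.282)·1.033 = 5.614.
CV = √(exp(σ²)−1) = √(exp(1.0669)−1) = 1.381.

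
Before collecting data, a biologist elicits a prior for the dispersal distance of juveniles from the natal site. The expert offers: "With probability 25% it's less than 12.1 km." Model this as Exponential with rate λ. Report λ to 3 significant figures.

P(T < 12.1) = 1 − e^(−λ·12.1) = 0.25, so λ = −ln(1−0.25)/12.1 = −ln(0.75)/12.1 = 0.0238.

λ ≈ 0.0238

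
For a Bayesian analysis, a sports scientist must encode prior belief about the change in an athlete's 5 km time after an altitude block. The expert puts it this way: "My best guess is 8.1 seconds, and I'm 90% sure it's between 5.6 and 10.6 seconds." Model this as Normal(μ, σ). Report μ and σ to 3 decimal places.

A symmetric 90% interval runs μ ± z·σ with z = 1.645.
Half-width = 2.5, so σ = 2.5/1.645 = 1.520.
μ is the stated best guess, 8.100.

μ = 8.100, σ = 1.520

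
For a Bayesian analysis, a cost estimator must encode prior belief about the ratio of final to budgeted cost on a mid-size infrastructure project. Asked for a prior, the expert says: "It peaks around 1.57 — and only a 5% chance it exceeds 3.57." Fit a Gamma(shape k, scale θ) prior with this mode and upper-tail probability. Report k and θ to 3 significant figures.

k ≈ 5.06, θ ≈ 0.386

Gamma(k,θ) with k>1 has mode (k−1)θ, so θ = 1.57/(k−1).
Need P(X < 3.57) = 0.95 with θ tied to k this way. Start at k = 2, θ = 1.57: P(X<3.57) ≈ 0.663.
Too low — raise k to concentrate. Iterating converges to k ≈ 5.06.
Then θ = 1.57/(5.06−1) ≈ 0.386.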